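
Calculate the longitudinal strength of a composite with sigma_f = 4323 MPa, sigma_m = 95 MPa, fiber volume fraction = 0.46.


sigma_1 = sigma_f*Vf + sigma_m*(1-Vf) = 4323*0.46 + 95*0.54 = 2039.9 MPa

2039.9 MPa


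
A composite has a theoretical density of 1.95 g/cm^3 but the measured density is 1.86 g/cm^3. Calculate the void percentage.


Void% = (rho_theo - rho_actual)/rho_theo * 100 = (1.95 - 1.86)/1.95 * 100 = 4.62%

4.62%


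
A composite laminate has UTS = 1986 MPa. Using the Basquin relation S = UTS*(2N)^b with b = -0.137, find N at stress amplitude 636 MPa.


N = 0.5 * (S/UTS)^(1/b) = 0.5 * (636/1986)^(1/-0.137) = 2035.2632 cycles

2035.2632 cycles


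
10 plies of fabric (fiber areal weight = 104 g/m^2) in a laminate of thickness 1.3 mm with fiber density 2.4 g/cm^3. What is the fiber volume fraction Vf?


Vf = n * FAW / (rho_f * h * 1000) = 10 * 104 / (2.4 * 1.3 * 1000) = 0.3333

0.3333


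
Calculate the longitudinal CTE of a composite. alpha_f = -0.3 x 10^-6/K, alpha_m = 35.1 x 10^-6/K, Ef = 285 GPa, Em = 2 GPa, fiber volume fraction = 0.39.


E1 = Ef*Vf + Em*(1-Vf) = 112.37
alpha_1 = (alpha_f*Ef*Vf + alpha_m*Em*(1-Vf))/E1 = 0.08 x 10^-6/K

0.08 x 10^-6/K


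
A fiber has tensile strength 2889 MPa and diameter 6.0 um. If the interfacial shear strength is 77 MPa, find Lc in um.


Lc = sigma_f * d / (2 * tau_i) = 2889 * 6.0 / (2 * 77) = 112.6 um

112.6 um


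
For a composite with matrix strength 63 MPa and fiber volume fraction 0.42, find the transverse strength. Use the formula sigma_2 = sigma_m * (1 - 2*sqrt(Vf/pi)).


factor = 1 - 2*sqrt(0.42/pi) = 0.2687
sigma_2 = 63 * 0.2687 = 16.93 MPa

16.93 MPa


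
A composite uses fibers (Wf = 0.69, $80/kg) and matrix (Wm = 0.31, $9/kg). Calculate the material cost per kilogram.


Cost = cost_f*Wf + cost_m*Wm = 80*0.69 + 9*0.31 = $57.99/kg

$57.99/kg


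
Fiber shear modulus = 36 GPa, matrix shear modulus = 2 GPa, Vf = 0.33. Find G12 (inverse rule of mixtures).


1/G12 = Vf/Gf + (1-Vf)/Gm = 0.33/36 + 0.67/2
G12 = 2.91 GPa

2.91 GPa


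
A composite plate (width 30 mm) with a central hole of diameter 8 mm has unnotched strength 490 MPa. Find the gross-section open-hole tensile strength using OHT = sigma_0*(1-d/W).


OHT = sigma_0*(1-d/W) = 490*(1-8/30) = 359.3 MPa

359.3 MPa


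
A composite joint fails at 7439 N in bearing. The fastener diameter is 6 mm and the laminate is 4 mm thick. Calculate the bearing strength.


sigma_br = F/(d*h) = 7439/(6*4) = 310.0 MPa

310.0 MPa


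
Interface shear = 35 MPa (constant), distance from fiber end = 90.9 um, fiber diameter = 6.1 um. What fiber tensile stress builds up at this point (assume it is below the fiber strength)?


Force balance: sigma_f * (pi*d^2/4) = tau * (pi*d) * x  ->  sigma_f = 4 * tau * x / d
sigma_f = 4 * 35 * 90.9 / 6.1 = 2086.2 MPa

2086.2 MPa


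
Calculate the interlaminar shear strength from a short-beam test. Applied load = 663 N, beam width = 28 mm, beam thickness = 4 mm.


ILSS = 3F/(4bh) = 3*663/(4*28*4) = 4.44 MPa

4.44 MPa


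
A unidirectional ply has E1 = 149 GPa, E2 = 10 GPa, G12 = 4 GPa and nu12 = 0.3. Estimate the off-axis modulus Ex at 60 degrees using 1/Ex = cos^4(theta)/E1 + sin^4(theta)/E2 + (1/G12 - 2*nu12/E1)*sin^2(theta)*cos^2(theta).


cos^4(60) = 0.0625, sin^4(60) = 0.5625, sin^2(60)*cos^2(60) = 0.1875
1/G12 - 2*nu12/E1 = 1/4 - 2*0.3/149 = 0.245973 GPa^-1
1/Ex = 0.0625/149 + 0.5625/10 + 0.245973*0.1875 = 0.1027894 GPa^-1
Ex = 9.73 GPa

9.73 GPa


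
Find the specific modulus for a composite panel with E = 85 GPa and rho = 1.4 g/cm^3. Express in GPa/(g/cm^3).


Specific stiffness = E/rho = 85/1.4 = 60.7 GPa/(g/cm^3)

60.7 GPa/(g/cm^3)


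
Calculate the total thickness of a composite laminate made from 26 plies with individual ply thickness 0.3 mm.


h = n * t_ply = 26 * 0.3 = 7.8 mm

7.8 mm


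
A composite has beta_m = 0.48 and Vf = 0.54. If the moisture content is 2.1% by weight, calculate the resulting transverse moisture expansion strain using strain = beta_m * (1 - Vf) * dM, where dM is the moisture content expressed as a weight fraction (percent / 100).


dM = 2.1/100 = 0.021
strain = beta_m * (1-Vf) * dM = 0.48 * 0.46 * 0.021 = 0.0046368

0.0046368


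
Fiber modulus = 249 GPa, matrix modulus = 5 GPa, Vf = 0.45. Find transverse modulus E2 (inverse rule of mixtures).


1/E2 = Vf/Ef + (1-Vf)/Em = 0.45/249 + 0.55/5
E2 = 8.94 GPa

8.94 GPa


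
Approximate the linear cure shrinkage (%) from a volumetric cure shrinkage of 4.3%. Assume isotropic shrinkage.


Linear shrinkage ≈ vol_shrink/3 = 4.3/3 = 1.433%

1.433%


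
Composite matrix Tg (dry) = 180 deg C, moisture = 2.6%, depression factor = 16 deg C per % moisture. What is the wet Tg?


Tg_wet = Tg_dry - k*moisture = 180 - 16*2.6 = 138.4 deg C

138.4 deg C


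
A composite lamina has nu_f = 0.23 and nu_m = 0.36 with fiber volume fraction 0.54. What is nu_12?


nu_12 = nu_f*Vf + nu_m*(1-Vf) = 0.23*0.54 + 0.36*0.46 = 0.2898

0.2898


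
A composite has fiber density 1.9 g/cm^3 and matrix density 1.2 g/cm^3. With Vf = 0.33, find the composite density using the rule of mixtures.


rho_c = rho_f*Vf + rho_m*(1-Vf) = 1.9*0.33 + 1.2*0.67 = 1.431 g/cm^3

1.431 g/cm^3


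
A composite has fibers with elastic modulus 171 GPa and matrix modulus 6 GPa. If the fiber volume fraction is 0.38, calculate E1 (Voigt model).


E1 = Ef*Vf + Em*(1-Vf) = 171*0.38 + 6*0.62 = 68.7 GPa

68.7 GPa


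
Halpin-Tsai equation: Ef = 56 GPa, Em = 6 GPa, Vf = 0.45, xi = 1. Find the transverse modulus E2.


eta = (Ef/Em - 1)/(Ef/Em + xi) = (9.3333 - 1)/(9.3333 + 1) = 0.8065
E2 = Em*(1+xi*eta*Vf)/(1-eta*Vf) = 12.84 GPa

12.84 GPa


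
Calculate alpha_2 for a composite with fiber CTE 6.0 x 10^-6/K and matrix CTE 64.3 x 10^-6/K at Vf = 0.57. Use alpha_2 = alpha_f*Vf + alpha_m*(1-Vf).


alpha_2 = alpha_f*Vf + alpha_m*(1-Vf) = 6.0*0.57 + 64.3*0.43 = 31.1 x 10^-6/K

31.1 x 10^-6/K


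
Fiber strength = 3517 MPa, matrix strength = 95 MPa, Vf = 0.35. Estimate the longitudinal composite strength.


sigma_1 = sigma_f*Vf + sigma_m*(1-Vf) = 3517*0.35 + 95*0.65 = 1292.7 MPa

1292.7 MPa


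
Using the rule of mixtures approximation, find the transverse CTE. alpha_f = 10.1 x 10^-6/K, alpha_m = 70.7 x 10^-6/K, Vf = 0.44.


alpha_2 = alpha_f*Vf + alpha_m*(1-Vf) = 10.1*0.44 + 70.7*0.56 = 44.0 x 10^-6/K

44.0 x 10^-6/K


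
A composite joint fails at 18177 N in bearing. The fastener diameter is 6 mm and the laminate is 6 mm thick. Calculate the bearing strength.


sigma_br = F/(d*h) = 18177/(6*6) = 504.9 MPa

504.9 MPa


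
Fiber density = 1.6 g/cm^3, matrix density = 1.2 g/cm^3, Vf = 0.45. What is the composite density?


rho_c = rho_f*Vf + rho_m*(1-Vf) = 1.6*0.45 + 1.2*0.55 = 1.38 g/cm^3

1.38 g/cm^3


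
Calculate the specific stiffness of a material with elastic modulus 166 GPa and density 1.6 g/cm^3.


Specific stiffness = E/rho = 166/1.6 = 103.8 GPa/(g/cm^3)

103.8 GPa/(g/cm^3)


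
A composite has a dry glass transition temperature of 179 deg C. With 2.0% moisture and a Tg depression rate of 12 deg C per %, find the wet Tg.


Tg_wet = Tg_dry - k*moisture = 179 - 12*2.0 = 155.0 deg C

155.0 deg C


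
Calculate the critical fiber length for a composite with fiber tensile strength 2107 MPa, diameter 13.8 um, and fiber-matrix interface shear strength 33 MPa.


Lc = sigma_f * d / (2 * tau_i) = 2107 * 13.8 / (2 * 33) = 440.6 um

440.6 um


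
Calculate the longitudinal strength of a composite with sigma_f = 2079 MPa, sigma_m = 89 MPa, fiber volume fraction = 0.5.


sigma_1 = sigma_f*Vf + sigma_m*(1-Vf) = 2079*0.5 + 89*0.5 = 1084.0 MPa

1084.0 MPa


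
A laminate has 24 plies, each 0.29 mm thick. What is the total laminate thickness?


h = n * t_ply = 24 * 0.29 = 6.96 mm

6.96 mm


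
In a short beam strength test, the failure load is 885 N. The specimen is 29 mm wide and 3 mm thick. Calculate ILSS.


ILSS = 3F/(4bh) = 3*885/(4*29*3) = 7.63 MPa

7.63 MPa


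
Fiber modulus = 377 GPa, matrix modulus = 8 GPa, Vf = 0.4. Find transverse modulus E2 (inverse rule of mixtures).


1/E2 = Vf/Ef + (1-Vf)/Em = 0.4/377 + 0.6/8
E2 = 13.15 GPa

13.15 GPa


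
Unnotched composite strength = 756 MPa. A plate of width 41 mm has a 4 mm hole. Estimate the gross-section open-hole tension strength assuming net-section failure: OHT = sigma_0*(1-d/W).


OHT = sigma_0*(1-d/W) = 756*(1-4/41) = 682.2 MPa

682.2 MPa


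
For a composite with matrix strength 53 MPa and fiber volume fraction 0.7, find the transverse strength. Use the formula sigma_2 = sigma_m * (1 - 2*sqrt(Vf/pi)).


factor = 1 - 2*sqrt(0.7/pi) = 0.0559
sigma_2 = 53 * 0.0559 = 2.96 MPa

2.96 MPa


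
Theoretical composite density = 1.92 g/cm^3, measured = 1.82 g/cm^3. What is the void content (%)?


Void% = (rho_theo - rho_actual)/rho_theo * 100 = (1.92 - 1.82)/1.92 * 100 = 5.21%

5.21%


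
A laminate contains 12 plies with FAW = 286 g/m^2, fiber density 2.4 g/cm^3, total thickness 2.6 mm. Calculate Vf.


Vf = n * FAW / (rho_f * h * 1000) = 12 * 286 / (2.4 * 2.6 * 1000) = 0.55

0.55


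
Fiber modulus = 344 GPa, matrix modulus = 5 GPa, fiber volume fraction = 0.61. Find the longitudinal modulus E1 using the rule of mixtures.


E1 = Ef*Vf + Em*(1-Vf) = 344*0.61 + 5*0.39 = 211.79 GPa

211.79 GPa


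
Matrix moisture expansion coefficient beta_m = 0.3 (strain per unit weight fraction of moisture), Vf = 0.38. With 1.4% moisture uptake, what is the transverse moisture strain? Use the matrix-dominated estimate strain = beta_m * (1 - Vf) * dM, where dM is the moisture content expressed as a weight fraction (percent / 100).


dM = 1.4/100 = 0.014
strain = beta_m * (1-Vf) * dM = 0.3 * 0.62 * 0.014 = 0.002604

0.002604


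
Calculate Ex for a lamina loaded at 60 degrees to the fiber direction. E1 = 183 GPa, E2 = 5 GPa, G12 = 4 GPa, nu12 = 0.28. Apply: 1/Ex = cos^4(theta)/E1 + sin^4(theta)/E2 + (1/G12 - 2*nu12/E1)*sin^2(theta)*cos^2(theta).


cos^4(60) = 0.0625, sin^4(60) = 0.5625, sin^2(60)*cos^2(60) = 0.1875
1/G12 - 2*nu12/E1 = 1/4 - 2*0.28/183 = 0.24694 GPa^-1
1/Ex = 0.0625/183 + 0.5625/5 + 0.24694*0.1875 = 0.1591428 GPa^-1
Ex = 6.28 GPa

6.28 GPa


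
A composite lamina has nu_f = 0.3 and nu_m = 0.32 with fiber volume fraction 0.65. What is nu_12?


nu_12 = nu_f*Vf + nu_m*(1-Vf) = 0.3*0.65 + 0.32*0.35 = 0.307

0.307


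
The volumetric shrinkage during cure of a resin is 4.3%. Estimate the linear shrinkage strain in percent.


Linear shrinkage ≈ vol_shrink/3 = 4.3/3 = 1.433%

1.433%


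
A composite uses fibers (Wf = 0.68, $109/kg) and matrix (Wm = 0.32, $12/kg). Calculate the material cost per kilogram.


Cost = cost_f*Wf + cost_m*Wm = 109*0.68 + 12*0.32 = $77.96/kg

$77.96/kg


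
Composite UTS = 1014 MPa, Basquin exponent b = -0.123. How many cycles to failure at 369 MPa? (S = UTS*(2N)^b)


N = 0.5 * (S/UTS)^(1/b) = 0.5 * (369/1014)^(1/-0.123) = 1854.2569 cycles

1854.2569 cycles


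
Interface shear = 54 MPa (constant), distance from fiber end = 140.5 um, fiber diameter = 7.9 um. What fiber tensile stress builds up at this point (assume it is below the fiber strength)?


Force balance: sigma_f * (pi*d^2/4) = tau * (pi*d) * x  ->  sigma_f = 4 * tau * x / d
sigma_f = 4 * 54 * 140.5 / 7.9 = 3841.5 MPa

3841.5 MPa


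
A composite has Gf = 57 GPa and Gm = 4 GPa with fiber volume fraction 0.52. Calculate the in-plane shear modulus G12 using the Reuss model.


1/G12 = Vf/Gf + (1-Vf)/Gm = 0.52/57 + 0.48/4
G12 = 7.74 GPa

7.74 GPa


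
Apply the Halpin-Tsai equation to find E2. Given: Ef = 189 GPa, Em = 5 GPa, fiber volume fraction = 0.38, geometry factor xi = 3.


eta = (Ef/Em - 1)/(Ef/Em + xi) = (37.8 - 1)/(37.8 + 3) = 0.902
E2 = Em*(1+xi*eta*Vf)/(1-eta*Vf) = 15.43 GPa

15.43 GPa


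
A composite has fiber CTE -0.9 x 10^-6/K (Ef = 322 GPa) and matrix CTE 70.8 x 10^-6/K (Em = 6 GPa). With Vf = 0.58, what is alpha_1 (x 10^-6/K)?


E1 = Ef*Vf + Em*(1-Vf) = 189.28
alpha_1 = (alpha_f*Ef*Vf + alpha_m*Em*(1-Vf))/E1 = 0.05 x 10^-6/K

0.05 x 10^-6/K


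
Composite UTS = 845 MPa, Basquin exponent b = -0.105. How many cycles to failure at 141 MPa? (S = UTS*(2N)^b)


N = 0.5 * (S/UTS)^(1/b) = 0.5 * (141/845)^(1/-0.105) = 1.2736e+07 cycles

1.2736e+07 cycles


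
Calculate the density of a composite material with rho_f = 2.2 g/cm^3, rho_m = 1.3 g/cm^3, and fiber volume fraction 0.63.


rho_c = rho_f*Vf + rho_m*(1-Vf) = 2.2*0.63 + 1.3*0.37 = 1.867 g/cm^3

1.867 g/cm^3


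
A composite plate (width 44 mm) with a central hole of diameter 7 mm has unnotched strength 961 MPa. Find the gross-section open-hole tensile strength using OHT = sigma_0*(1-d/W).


OHT = sigma_0*(1-d/W) = 961*(1-7/44) = 808.1 MPa

808.1 MPa


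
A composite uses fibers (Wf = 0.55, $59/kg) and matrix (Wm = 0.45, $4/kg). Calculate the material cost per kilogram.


Cost = cost_f*Wf + cost_m*Wm = 59*0.55 + 4*0.45 = $34.25/kg

$34.25/kg


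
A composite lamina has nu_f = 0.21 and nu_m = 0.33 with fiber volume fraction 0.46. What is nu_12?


nu_12 = nu_f*Vf + nu_m*(1-Vf) = 0.21*0.46 + 0.33*0.54 = 0.2748

0.2748


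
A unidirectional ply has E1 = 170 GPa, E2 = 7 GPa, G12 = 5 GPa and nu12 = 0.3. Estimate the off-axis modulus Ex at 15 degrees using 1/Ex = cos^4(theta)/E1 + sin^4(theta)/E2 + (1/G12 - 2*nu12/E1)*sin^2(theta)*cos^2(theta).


cos^4(15) = 0.870513, sin^4(15) = 0.004487, sin^2(15)*cos^2(15) = 0.0625
1/G12 - 2*nu12/E1 = 1/5 - 2*0.3/170 = 0.196471 GPa^-1
1/Ex = 0.870513/170 + 0.004487/7 + 0.196471*0.0625 = 0.0180411 GPa^-1
Ex = 55.43 GPa

55.43 GPa


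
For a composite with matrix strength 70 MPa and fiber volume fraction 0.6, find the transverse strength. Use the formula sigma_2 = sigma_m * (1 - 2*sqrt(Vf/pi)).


factor = 1 - 2*sqrt(0.6/pi) = 0.126
sigma_2 = 70 * 0.126 = 8.82 MPa

8.82 MPa


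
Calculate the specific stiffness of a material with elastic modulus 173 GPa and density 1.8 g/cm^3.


Specific stiffness = E/rho = 173/1.8 = 96.1 GPa/(g/cm^3)

96.1 GPa/(g/cm^3)


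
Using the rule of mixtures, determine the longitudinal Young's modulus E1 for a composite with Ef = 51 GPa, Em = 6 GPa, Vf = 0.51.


E1 = Ef*Vf + Em*(1-Vf) = 51*0.51 + 6*0.49 = 28.95 GPa

28.95 GPa


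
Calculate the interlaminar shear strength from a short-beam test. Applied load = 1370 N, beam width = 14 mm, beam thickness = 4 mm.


ILSS = 3F/(4bh) = 3*1370/(4*14*4) = 18.35 MPa

18.35 MPa


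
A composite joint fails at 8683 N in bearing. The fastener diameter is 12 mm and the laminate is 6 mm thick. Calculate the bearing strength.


sigma_br = F/(d*h) = 8683/(12*6) = 120.6 MPa

120.6 MPa


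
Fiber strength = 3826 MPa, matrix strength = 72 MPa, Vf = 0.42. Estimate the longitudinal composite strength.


sigma_1 = sigma_f*Vf + sigma_m*(1-Vf) = 3826*0.42 + 72*0.58 = 1648.7 MPa

1648.7 MPa


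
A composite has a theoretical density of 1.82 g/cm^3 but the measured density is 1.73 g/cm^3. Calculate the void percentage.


Void% = (rho_theo - rho_actual)/rho_theo * 100 = (1.82 - 1.73)/1.82 * 100 = 4.95%

4.95%


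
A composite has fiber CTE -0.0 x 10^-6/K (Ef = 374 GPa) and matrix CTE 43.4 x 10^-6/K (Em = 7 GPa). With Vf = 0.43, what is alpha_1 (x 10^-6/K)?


E1 = Ef*Vf + Em*(1-Vf) = 164.81
alpha_1 = (alpha_f*Ef*Vf + alpha_m*Em*(1-Vf))/E1 = 1.05 x 10^-6/K

1.05 x 10^-6/K


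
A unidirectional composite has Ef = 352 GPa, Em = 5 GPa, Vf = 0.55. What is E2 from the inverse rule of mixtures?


1/E2 = Vf/Ef + (1-Vf)/Em = 0.55/352 + 0.45/5
E2 = 10.92 GPa

10.92 GPa


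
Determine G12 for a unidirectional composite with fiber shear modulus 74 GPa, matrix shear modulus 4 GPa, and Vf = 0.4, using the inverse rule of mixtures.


1/G12 = Vf/Gf + (1-Vf)/Gm = 0.4/74 + 0.6/4
G12 = 6.43 GPa

6.43 GPa


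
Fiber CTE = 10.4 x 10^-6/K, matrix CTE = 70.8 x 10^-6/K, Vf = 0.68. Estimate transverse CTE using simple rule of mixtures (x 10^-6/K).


alpha_2 = alpha_f*Vf + alpha_m*(1-Vf) = 10.4*0.68 + 70.8*0.32 = 29.7 x 10^-6/K

29.7 x 10^-6/K


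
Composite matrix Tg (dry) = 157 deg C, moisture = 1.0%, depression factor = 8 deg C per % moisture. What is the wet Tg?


Tg_wet = Tg_dry - k*moisture = 157 - 8*1.0 = 149.0 deg C

149.0 deg C


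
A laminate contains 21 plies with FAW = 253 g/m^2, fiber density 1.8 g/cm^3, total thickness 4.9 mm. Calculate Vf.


Vf = n * FAW / (rho_f * h * 1000) = 21 * 253 / (1.8 * 4.9 * 1000) = 0.6024

0.6024


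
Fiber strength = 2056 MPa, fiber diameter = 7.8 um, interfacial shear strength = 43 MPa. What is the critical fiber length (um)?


Lc = sigma_f * d / (2 * tau_i) = 2056 * 7.8 / (2 * 43) = 186.5 um

186.5 um


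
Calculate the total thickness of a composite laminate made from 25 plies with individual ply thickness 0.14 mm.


h = n * t_ply = 25 * 0.14 = 3.5 mm

3.5 mm


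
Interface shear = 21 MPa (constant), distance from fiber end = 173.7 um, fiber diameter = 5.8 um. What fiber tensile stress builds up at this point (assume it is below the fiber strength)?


Force balance: sigma_f * (pi*d^2/4) = tau * (pi*d) * x  ->  sigma_f = 4 * tau * x / d
sigma_f = 4 * 21 * 173.7 / 5.8 = 2515.7 MPa

2515.7 MPa


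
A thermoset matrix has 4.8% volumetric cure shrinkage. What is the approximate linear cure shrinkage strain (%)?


Linear shrinkage ≈ vol_shrink/3 = 4.8/3 = 1.6%

1.6%


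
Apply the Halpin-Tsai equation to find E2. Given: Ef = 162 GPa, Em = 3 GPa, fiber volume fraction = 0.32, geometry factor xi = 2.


eta = (Ef/Em - 1)/(Ef/Em + xi) = (54.0 - 1)/(54.0 + 2) = 0.9464
E2 = Em*(1+xi*eta*Vf)/(1-eta*Vf) = 6.91 GPa

6.91 GPa


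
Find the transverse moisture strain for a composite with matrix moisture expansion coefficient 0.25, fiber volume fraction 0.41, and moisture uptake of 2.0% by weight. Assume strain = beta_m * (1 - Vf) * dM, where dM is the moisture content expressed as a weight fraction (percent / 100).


dM = 2.0/100 = 0.02
strain = beta_m * (1-Vf) * dM = 0.25 * 0.59 * 0.02 = 0.00295

0.00295


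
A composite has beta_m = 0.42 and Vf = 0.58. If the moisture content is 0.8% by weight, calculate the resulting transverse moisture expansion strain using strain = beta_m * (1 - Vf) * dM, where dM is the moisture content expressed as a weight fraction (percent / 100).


dM = 0.8/100 = 0.008
strain = beta_m * (1-Vf) * dM = 0.42 * 0.42 * 0.008 = 0.0014112

0.0014112


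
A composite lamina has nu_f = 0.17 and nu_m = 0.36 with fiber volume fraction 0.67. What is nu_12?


nu_12 = nu_f*Vf + nu_m*(1-Vf) = 0.17*0.67 + 0.36*0.33 = 0.2327

0.2327


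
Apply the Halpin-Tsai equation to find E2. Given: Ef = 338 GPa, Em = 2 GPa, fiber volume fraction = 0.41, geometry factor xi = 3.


eta = (Ef/Em - 1)/(Ef/Em + xi) = (169.0 - 1)/(169.0 + 3) = 0.9767
E2 = Em*(1+xi*eta*Vf)/(1-eta*Vf) = 7.34 GPa

7.34 GPa


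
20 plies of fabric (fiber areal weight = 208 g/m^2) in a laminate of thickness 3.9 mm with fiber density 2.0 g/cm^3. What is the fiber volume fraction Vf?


Vf = n * FAW / (rho_f * h * 1000) = 20 * 208 / (2.0 * 3.9 * 1000) = 0.5333

0.5333


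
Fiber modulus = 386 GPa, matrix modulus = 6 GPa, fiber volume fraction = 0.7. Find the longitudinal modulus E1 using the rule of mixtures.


E1 = Ef*Vf + Em*(1-Vf) = 386*0.7 + 6*0.3 = 272.0 GPa

272.0 GPa


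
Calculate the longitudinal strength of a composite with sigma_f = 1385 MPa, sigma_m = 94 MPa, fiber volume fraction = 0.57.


sigma_1 = sigma_f*Vf + sigma_m*(1-Vf) = 1385*0.57 + 94*0.43 = 829.9 MPa

829.9 MPa


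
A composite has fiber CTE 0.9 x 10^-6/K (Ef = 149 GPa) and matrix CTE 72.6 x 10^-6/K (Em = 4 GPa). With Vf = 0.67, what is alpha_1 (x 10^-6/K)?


E1 = Ef*Vf + Em*(1-Vf) = 101.15
alpha_1 = (alpha_f*Ef*Vf + alpha_m*Em*(1-Vf))/E1 = 1.84 x 10^-6/K

1.84 x 10^-6/K


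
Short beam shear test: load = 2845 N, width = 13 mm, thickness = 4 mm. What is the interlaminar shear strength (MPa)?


ILSS = 3F/(4bh) = 3*2845/(4*13*4) = 41.03 MPa

41.03 MPa


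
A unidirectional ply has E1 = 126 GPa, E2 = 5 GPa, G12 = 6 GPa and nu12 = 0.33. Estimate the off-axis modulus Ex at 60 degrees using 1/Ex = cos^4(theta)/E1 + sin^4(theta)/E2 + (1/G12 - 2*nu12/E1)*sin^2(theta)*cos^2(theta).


cos^4(60) = 0.0625, sin^4(60) = 0.5625, sin^2(60)*cos^2(60) = 0.1875
1/G12 - 2*nu12/E1 = 1/6 - 2*0.33/126 = 0.161429 GPa^-1
1/Ex = 0.0625/126 + 0.5625/5 + 0.161429*0.1875 = 0.1432639 GPa^-1
Ex = 6.98 GPa

6.98 GPa


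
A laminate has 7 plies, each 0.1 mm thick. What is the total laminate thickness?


h = n * t_ply = 7 * 0.1 = 0.7 mm

0.7 mm


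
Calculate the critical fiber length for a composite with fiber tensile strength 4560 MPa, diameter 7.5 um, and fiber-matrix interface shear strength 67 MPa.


Lc = sigma_f * d / (2 * tau_i) = 4560 * 7.5 / (2 * 67) = 255.2 um

255.2 um


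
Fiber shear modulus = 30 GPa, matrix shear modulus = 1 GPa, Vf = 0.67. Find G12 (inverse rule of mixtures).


1/G12 = Vf/Gf + (1-Vf)/Gm = 0.67/30 + 0.33/1
G12 = 2.84 GPa

2.84 GPa


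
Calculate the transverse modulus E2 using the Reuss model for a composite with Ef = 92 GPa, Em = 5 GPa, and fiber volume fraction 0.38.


1/E2 = Vf/Ef + (1-Vf)/Em = 0.38/92 + 0.62/5
E2 = 7.8 GPa

7.8 GPa


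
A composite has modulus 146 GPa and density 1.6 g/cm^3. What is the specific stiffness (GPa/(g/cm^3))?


Specific stiffness = E/rho = 146/1.6 = 91.3 GPa/(g/cm^3)

91.3 GPa/(g/cm^3)


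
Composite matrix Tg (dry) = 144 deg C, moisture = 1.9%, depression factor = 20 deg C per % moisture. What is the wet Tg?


Tg_wet = Tg_dry - k*moisture = 144 - 20*1.9 = 106.0 deg C

106.0 deg C


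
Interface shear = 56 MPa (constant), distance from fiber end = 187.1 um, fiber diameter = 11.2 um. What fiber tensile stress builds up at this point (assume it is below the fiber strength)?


Force balance: sigma_f * (pi*d^2/4) = tau * (pi*d) * x  ->  sigma_f = 4 * tau * x / d
sigma_f = 4 * 56 * 187.1 / 11.2 = 3742.0 MPa

3742.0 MPa


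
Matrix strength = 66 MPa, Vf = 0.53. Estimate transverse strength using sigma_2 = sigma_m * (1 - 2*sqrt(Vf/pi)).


factor = 1 - 2*sqrt(0.53/pi) = 0.1785
sigma_2 = 66 * 0.1785 = 11.78 MPa

11.78 MPa


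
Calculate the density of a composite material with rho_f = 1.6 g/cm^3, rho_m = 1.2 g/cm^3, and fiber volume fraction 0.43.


rho_c = rho_f*Vf + rho_m*(1-Vf) = 1.6*0.43 + 1.2*0.57 = 1.372 g/cm^3

1.372 g/cm^3


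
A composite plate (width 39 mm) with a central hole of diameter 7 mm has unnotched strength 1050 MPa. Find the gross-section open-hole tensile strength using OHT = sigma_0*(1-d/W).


OHT = sigma_0*(1-d/W) = 1050*(1-7/39) = 861.5 MPa

861.5 MPa


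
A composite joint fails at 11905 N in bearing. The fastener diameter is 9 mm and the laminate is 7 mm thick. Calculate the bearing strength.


sigma_br = F/(d*h) = 11905/(9*7) = 189.0 MPa

189.0 MPa


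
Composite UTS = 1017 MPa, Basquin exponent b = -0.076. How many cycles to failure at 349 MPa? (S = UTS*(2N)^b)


N = 0.5 * (S/UTS)^(1/b) = 0.5 * (349/1017)^(1/-0.076) = 646775.0239 cycles

646775.0239 cycles


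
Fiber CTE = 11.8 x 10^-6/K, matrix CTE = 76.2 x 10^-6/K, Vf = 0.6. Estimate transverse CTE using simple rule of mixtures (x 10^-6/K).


alpha_2 = alpha_f*Vf + alpha_m*(1-Vf) = 11.8*0.6 + 76.2*0.4 = 37.6 x 10^-6/K

37.6 x 10^-6/K


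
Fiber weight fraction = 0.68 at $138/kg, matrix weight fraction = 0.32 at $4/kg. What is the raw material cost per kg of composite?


Cost = cost_f*Wf + cost_m*Wm = 138*0.68 + 4*0.32 = $95.12/kg

$95.12/kg


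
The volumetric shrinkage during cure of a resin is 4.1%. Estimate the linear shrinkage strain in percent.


Linear shrinkage ≈ vol_shrink/3 = 4.1/3 = 1.367%

1.367%


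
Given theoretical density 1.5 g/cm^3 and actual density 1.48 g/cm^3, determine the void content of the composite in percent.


Void% = (rho_theo - rho_actual)/rho_theo * 100 = (1.5 - 1.48)/1.5 * 100 = 1.33%

1.33%


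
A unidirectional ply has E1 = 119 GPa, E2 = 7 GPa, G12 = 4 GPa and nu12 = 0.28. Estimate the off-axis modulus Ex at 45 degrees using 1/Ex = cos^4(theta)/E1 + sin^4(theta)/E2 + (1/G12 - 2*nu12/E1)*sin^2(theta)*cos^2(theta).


cos^4(45) = 0.25, sin^4(45) = 0.25, sin^2(45)*cos^2(45) = 0.25
1/G12 - 2*nu12/E1 = 1/4 - 2*0.28/119 = 0.245294 GPa^-1
1/Ex = 0.25/119 + 0.25/7 + 0.245294*0.25 = 0.0991387 GPa^-1
Ex = 10.09 GPa

10.09 GPa


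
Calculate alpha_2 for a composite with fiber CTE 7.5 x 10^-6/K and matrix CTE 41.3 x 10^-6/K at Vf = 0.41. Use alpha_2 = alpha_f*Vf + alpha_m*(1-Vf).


alpha_2 = alpha_f*Vf + alpha_m*(1-Vf) = 7.5*0.41 + 41.3*0.59 = 27.4 x 10^-6/K

27.4 x 10^-6/K


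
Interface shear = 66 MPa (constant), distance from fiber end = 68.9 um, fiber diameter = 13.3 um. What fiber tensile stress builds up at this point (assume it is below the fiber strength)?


Force balance: sigma_f * (pi*d^2/4) = tau * (pi*d) * x  ->  sigma_f = 4 * tau * x / d
sigma_f = 4 * 66 * 68.9 / 13.3 = 1367.6 MPa

1367.6 MPa


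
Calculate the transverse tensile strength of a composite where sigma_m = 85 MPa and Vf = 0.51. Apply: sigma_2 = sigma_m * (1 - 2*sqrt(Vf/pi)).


factor = 1 - 2*sqrt(0.51/pi) = 0.1942
sigma_2 = 85 * 0.1942 = 16.5 MPa

16.5 MPa


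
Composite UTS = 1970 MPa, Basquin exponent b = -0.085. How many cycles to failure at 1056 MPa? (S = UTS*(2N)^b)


N = 0.5 * (S/UTS)^(1/b) = 0.5 * (1056/1970)^(1/-0.085) = 767.1486 cycles

767.1486 cycles


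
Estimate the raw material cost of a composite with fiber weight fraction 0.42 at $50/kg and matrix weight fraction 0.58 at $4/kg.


Cost = cost_f*Wf + cost_m*Wm = 50*0.42 + 4*0.58 = $23.32/kg

$23.32/kg


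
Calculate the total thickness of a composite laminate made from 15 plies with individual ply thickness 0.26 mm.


h = n * t_ply = 15 * 0.26 = 3.9 mm

3.9 mm


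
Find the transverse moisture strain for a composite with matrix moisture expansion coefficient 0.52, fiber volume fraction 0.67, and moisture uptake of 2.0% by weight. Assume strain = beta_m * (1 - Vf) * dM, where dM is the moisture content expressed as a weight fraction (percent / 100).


dM = 2.0/100 = 0.02
strain = beta_m * (1-Vf) * dM = 0.52 * 0.33 * 0.02 = 0.003432

0.003432


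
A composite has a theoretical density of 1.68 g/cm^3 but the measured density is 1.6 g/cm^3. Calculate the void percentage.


Void% = (rho_theo - rho_actual)/rho_theo * 100 = (1.68 - 1.6)/1.68 * 100 = 4.76%

4.76%


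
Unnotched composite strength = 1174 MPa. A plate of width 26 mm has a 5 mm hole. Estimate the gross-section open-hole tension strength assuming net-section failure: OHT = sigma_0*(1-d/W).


OHT = sigma_0*(1-d/W) = 1174*(1-5/26) = 948.2 MPa

948.2 MPa


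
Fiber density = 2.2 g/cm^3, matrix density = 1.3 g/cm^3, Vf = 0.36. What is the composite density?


rho_c = rho_f*Vf + rho_m*(1-Vf) = 2.2*0.36 + 1.3*0.64 = 1.624 g/cm^3

1.624 g/cm^3


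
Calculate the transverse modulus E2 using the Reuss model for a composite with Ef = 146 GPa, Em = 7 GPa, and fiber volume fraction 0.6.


1/E2 = Vf/Ef + (1-Vf)/Em = 0.6/146 + 0.4/7
E2 = 16.33 GPa

16.33 GPa


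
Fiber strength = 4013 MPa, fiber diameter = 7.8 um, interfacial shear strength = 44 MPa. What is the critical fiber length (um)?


Lc = sigma_f * d / (2 * tau_i) = 4013 * 7.8 / (2 * 44) = 355.7 um

355.7 um


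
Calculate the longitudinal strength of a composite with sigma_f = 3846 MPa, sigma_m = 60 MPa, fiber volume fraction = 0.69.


sigma_1 = sigma_f*Vf + sigma_m*(1-Vf) = 3846*0.69 + 60*0.31 = 2672.3 MPa

2672.3 MPa


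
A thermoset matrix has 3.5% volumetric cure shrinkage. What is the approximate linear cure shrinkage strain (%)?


Linear shrinkage ≈ vol_shrink/3 = 3.5/3 = 1.167%

1.167%


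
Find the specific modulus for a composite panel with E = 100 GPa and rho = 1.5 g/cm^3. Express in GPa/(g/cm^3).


Specific stiffness = E/rho = 100/1.5 = 66.7 GPa/(g/cm^3)

66.7 GPa/(g/cm^3)


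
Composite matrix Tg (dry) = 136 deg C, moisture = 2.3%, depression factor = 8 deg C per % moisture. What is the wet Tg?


Tg_wet = Tg_dry - k*moisture = 136 - 8*2.3 = 117.6 deg C

117.6 deg C


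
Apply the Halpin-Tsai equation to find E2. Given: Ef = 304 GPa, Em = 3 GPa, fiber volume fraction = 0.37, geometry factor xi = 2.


eta = (Ef/Em - 1)/(Ef/Em + xi) = (101.3333 - 1)/(101.3333 + 2) = 0.971
E2 = Em*(1+xi*eta*Vf)/(1-eta*Vf) = 8.05 GPa

8.05 GPa


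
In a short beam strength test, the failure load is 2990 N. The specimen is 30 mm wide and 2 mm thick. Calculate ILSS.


ILSS = 3F/(4bh) = 3*2990/(4*30*2) = 37.38 MPa

37.38 MPa


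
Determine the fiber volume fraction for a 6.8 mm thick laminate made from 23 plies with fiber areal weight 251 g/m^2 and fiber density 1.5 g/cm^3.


Vf = n * FAW / (rho_f * h * 1000) = 23 * 251 / (1.5 * 6.8 * 1000) = 0.566

0.566


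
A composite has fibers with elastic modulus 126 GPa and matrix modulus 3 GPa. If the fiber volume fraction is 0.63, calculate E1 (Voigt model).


E1 = Ef*Vf + Em*(1-Vf) = 126*0.63 + 3*0.37 = 80.49 GPa

80.49 GPa


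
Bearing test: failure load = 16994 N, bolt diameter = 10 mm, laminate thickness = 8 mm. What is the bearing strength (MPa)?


sigma_br = F/(d*h) = 16994/(10*8) = 212.4 MPa

212.4 MPa


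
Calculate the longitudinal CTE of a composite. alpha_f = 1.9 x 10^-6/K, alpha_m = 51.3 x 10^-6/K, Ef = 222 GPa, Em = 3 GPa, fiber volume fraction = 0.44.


E1 = Ef*Vf + Em*(1-Vf) = 99.36
alpha_1 = (alpha_f*Ef*Vf + alpha_m*Em*(1-Vf))/E1 = 2.74 x 10^-6/K

2.74 x 10^-6/K


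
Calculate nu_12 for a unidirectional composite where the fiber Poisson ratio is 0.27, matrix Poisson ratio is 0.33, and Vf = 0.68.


nu_12 = nu_f*Vf + nu_m*(1-Vf) = 0.27*0.68 + 0.33*0.32 = 0.2892

0.2892


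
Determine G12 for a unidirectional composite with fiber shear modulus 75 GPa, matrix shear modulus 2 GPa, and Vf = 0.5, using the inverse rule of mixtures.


1/G12 = Vf/Gf + (1-Vf)/Gm = 0.5/75 + 0.5/2
G12 = 3.9 GPa

3.9 GPa


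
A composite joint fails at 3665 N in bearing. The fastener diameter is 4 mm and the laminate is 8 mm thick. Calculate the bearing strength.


sigma_br = F/(d*h) = 3665/(4*8) = 114.5 MPa

114.5 MPa


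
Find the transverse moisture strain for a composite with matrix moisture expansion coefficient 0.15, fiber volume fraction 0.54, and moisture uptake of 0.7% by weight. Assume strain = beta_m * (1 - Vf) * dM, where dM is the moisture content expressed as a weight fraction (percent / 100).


dM = 0.7/100 = 0.007
strain = beta_m * (1-Vf) * dM = 0.15 * 0.46 * 0.007 = 0.000483

0.000483


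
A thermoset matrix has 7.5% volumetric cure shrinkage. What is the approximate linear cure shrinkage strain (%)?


Linear shrinkage ≈ vol_shrink/3 = 7.5/3 = 2.5%

2.5%


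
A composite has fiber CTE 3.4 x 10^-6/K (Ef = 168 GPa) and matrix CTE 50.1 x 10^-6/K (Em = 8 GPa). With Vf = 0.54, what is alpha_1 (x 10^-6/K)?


E1 = Ef*Vf + Em*(1-Vf) = 94.4
alpha_1 = (alpha_f*Ef*Vf + alpha_m*Em*(1-Vf))/E1 = 5.22 x 10^-6/K

5.22 x 10^-6/K


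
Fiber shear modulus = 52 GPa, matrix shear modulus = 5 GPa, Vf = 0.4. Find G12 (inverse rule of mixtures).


1/G12 = Vf/Gf + (1-Vf)/Gm = 0.4/52 + 0.6/5
G12 = 7.83 GPa

7.83 GPa


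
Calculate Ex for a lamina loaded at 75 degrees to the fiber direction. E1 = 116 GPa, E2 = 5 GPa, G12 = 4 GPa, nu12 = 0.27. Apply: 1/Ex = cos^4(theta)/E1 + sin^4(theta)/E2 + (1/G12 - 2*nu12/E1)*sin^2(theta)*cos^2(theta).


cos^4(75) = 0.004487, sin^4(75) = 0.870513, sin^2(75)*cos^2(75) = 0.0625
1/G12 - 2*nu12/E1 = 1/4 - 2*0.27/116 = 0.245345 GPa^-1
1/Ex = 0.004487/116 + 0.870513/5 + 0.245345*0.0625 = 0.1894753 GPa^-1
Ex = 5.28 GPa

5.28 GPa


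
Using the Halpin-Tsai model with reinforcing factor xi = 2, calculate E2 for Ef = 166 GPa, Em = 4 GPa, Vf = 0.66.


eta = (Ef/Em - 1)/(Ef/Em + xi) = (41.5 - 1)/(41.5 + 2) = 0.931
E2 = Em*(1+xi*eta*Vf)/(1-eta*Vf) = 23.13 GPa

23.13 GPa


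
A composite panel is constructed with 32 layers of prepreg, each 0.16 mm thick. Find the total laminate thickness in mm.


h = n * t_ply = 32 * 0.16 = 5.12 mm

5.12 mm


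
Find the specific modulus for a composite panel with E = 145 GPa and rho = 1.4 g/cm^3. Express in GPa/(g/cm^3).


Specific stiffness = E/rho = 145/1.4 = 103.6 GPa/(g/cm^3)

103.6 GPa/(g/cm^3)


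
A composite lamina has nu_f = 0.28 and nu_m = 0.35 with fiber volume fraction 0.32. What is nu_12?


nu_12 = nu_f*Vf + nu_m*(1-Vf) = 0.28*0.32 + 0.35*0.68 = 0.3276

0.3276


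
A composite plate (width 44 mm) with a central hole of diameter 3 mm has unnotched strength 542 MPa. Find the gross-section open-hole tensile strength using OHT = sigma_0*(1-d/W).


OHT = sigma_0*(1-d/W) = 542*(1-3/44) = 505.0 MPa

505.0 MPa


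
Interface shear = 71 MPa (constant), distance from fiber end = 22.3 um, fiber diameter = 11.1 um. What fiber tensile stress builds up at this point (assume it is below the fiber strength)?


Force balance: sigma_f * (pi*d^2/4) = tau * (pi*d) * x  ->  sigma_f = 4 * tau * x / d
sigma_f = 4 * 71 * 22.3 / 11.1 = 570.6 MPa

570.6 MPa


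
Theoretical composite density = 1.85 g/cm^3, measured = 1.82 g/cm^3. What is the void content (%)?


Void% = (rho_theo - rho_actual)/rho_theo * 100 = (1.85 - 1.82)/1.85 * 100 = 1.62%

1.62%


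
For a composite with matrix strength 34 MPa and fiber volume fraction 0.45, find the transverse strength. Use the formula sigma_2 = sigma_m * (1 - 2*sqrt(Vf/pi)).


factor = 1 - 2*sqrt(0.45/pi) = 0.2431
sigma_2 = 34 * 0.2431 = 8.26 MPa

8.26 MPa


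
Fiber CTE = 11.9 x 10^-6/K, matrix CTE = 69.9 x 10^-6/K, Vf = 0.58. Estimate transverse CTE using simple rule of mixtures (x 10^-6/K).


alpha_2 = alpha_f*Vf + alpha_m*(1-Vf) = 11.9*0.58 + 69.9*0.42 = 36.3 x 10^-6/K

36.3 x 10^-6/K


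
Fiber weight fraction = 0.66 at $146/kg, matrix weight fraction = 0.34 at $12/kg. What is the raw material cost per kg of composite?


Cost = cost_f*Wf + cost_m*Wm = 146*0.66 + 12*0.34 = $100.44/kg

$100.44/kg


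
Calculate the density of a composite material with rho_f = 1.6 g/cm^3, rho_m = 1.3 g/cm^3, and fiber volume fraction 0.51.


rho_c = rho_f*Vf + rho_m*(1-Vf) = 1.6*0.51 + 1.3*0.49 = 1.453 g/cm^3

1.453 g/cm^3


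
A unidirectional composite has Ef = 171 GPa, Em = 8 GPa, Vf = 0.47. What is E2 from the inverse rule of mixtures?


1/E2 = Vf/Ef + (1-Vf)/Em = 0.47/171 + 0.53/8
E2 = 14.49 GPa

14.49 GPa


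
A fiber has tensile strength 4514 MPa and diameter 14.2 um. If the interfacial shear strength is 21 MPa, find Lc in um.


Lc = sigma_f * d / (2 * tau_i) = 4514 * 14.2 / (2 * 21) = 1526.2 um

1526.2 um


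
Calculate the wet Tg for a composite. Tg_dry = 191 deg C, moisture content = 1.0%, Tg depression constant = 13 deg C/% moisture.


Tg_wet = Tg_dry - k*moisture = 191 - 13*1.0 = 178.0 deg C

178.0 deg C


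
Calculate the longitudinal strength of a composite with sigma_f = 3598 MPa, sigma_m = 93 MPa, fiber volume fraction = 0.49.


sigma_1 = sigma_f*Vf + sigma_m*(1-Vf) = 3598*0.49 + 93*0.51 = 1810.5 MPa

1810.5 MPa


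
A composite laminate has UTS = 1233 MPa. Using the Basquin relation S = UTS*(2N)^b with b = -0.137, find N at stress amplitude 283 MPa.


N = 0.5 * (S/UTS)^(1/b) = 0.5 * (283/1233)^(1/-0.137) = 23146.9051 cycles

23146.9051 cycles


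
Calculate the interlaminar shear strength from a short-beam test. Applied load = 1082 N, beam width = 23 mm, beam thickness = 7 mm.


ILSS = 3F/(4bh) = 3*1082/(4*23*7) = 5.04 MPa

5.04 MPa


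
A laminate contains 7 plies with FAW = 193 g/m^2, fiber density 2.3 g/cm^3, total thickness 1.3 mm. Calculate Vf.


Vf = n * FAW / (rho_f * h * 1000) = 7 * 193 / (2.3 * 1.3 * 1000) = 0.4518

0.4518


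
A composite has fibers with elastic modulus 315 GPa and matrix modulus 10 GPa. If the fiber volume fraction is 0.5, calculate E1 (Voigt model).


E1 = Ef*Vf + Em*(1-Vf) = 315*0.5 + 10*0.5 = 162.5 GPa

162.5 GPa


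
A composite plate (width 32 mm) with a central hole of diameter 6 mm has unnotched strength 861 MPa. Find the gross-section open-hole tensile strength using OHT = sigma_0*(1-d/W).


OHT = sigma_0*(1-d/W) = 861*(1-6/32) = 699.6 MPa

699.6 MPa


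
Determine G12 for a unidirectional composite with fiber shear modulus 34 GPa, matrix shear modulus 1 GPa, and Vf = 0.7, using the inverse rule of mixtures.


1/G12 = Vf/Gf + (1-Vf)/Gm = 0.7/34 + 0.3/1
G12 = 3.12 GPa

3.12 GPa


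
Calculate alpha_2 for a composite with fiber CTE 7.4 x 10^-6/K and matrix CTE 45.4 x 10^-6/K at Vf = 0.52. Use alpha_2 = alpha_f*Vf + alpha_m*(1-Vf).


alpha_2 = alpha_f*Vf + alpha_m*(1-Vf) = 7.4*0.52 + 45.4*0.48 = 25.6 x 10^-6/K

25.6 x 10^-6/K


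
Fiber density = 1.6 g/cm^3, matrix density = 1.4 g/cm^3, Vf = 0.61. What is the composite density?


rho_c = rho_f*Vf + rho_m*(1-Vf) = 1.6*0.61 + 1.4*0.39 = 1.522 g/cm^3

1.522 g/cm^3


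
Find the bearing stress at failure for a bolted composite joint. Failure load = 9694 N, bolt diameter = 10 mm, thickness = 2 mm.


sigma_br = F/(d*h) = 9694/(10*2) = 484.7 MPa

484.7 MPa


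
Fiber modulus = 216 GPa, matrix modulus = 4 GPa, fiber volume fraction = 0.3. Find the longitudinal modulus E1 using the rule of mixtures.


E1 = Ef*Vf + Em*(1-Vf) = 216*0.3 + 4*0.7 = 67.6 GPa

67.6 GPa


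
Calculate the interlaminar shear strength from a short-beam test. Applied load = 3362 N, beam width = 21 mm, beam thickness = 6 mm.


ILSS = 3F/(4bh) = 3*3362/(4*21*6) = 20.01 MPa

20.01 MPa


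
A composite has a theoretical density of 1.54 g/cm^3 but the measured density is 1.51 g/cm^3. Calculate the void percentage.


Void% = (rho_theo - rho_actual)/rho_theo * 100 = (1.54 - 1.51)/1.54 * 100 = 1.95%

1.95%


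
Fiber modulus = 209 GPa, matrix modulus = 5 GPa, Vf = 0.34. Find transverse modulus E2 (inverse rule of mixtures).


1/E2 = Vf/Ef + (1-Vf)/Em = 0.34/209 + 0.66/5
E2 = 7.48 GPa

7.48 GPa


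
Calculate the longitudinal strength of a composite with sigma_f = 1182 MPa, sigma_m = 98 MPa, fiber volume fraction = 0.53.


sigma_1 = sigma_f*Vf + sigma_m*(1-Vf) = 1182*0.53 + 98*0.47 = 672.5 MPa

672.5 MPa


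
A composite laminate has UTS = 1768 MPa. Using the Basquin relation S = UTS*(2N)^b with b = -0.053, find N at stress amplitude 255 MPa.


N = 0.5 * (S/UTS)^(1/b) = 0.5 * (255/1768)^(1/-0.053) = 3.6796e+15 cycles

3.6796e+15 cycles


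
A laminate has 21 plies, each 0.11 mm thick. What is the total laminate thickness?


h = n * t_ply = 21 * 0.11 = 2.31 mm

2.31 mm


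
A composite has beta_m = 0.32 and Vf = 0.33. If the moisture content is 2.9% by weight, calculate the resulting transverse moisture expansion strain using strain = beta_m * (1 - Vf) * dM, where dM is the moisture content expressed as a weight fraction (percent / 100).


dM = 2.9/100 = 0.029
strain = beta_m * (1-Vf) * dM = 0.32 * 0.67 * 0.029 = 0.0062176

0.0062176


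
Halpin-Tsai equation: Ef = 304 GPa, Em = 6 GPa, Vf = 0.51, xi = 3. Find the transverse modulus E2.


eta = (Ef/Em - 1)/(Ef/Em + xi) = (50.6667 - 1)/(50.6667 + 3) = 0.9255
E2 = Em*(1+xi*eta*Vf)/(1-eta*Vf) = 27.45 GPa

27.45 GPa


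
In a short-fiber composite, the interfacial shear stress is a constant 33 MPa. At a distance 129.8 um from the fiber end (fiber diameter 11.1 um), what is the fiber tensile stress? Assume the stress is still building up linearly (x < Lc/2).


Force balance: sigma_f * (pi*d^2/4) = tau * (pi*d) * x  ->  sigma_f = 4 * tau * x / d
sigma_f = 4 * 33 * 129.8 / 11.1 = 1543.6 MPa

1543.6 MPa


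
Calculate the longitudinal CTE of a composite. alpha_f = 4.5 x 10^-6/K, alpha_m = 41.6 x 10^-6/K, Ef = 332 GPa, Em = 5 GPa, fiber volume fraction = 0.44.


E1 = Ef*Vf + Em*(1-Vf) = 148.88
alpha_1 = (alpha_f*Ef*Vf + alpha_m*Em*(1-Vf))/E1 = 5.2 x 10^-6/K

5.2 x 10^-6/K
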